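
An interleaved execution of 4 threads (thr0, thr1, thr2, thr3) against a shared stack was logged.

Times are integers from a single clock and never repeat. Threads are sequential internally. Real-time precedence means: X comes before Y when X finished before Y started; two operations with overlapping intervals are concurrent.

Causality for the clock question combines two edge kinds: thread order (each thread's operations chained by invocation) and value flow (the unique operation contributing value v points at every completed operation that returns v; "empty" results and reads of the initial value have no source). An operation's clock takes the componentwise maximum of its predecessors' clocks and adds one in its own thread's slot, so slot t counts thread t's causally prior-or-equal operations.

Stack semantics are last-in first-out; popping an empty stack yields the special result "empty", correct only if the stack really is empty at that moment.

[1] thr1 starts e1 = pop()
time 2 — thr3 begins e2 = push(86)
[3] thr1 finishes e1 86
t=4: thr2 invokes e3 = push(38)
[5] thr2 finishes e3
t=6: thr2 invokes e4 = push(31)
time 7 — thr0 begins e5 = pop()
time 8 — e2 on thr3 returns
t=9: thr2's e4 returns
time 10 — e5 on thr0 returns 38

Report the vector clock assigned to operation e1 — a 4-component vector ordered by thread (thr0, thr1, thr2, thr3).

invoked at 2, e2 has no predecessors; its own thr3 bump gives (0, 0, 0, 1)
invoked at 4, e3 has no predecessors; its own thr2 bump gives (0, 0, 1, 0)
from VC(e3)=(0, 0, 1, 0), e4 (invoked 6) maxes components and bumps thr2 → (0, 0, 2, 0)
from VC(e2)=(0, 0, 0, 1), e1 (invoked 1) maxes components and bumps thr1 → (0, 1, 0, 1)
from VC(e3)=(0, 0, 1, 0), e5 (invoked 7) maxes components and bumps thr0 → (1, 0, 1, 0)
target: VC(e1) = (0, 1, 0, 1)

(0, 1, 0, 1)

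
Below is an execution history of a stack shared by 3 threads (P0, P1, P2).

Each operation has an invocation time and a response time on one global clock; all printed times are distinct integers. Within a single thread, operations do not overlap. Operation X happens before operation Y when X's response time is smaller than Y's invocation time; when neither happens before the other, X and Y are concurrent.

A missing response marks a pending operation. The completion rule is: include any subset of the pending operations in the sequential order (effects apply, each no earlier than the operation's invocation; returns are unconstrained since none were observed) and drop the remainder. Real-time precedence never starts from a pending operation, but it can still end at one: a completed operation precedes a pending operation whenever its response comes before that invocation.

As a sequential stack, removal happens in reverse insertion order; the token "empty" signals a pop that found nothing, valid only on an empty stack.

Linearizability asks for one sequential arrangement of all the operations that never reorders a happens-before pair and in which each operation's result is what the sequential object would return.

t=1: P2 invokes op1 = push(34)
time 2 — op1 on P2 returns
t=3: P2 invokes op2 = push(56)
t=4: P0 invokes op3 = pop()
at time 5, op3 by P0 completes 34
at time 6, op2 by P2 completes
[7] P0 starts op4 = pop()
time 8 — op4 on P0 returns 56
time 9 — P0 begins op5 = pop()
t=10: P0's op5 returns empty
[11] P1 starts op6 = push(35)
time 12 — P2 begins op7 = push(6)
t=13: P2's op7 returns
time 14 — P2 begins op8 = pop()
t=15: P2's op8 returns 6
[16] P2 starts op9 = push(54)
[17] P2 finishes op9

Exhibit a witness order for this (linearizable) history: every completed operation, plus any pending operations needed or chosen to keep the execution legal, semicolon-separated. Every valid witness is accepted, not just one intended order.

1. op1 push(34), leaving stack <34>
2. op3 pop() → 34, leaving stack <>
3. op2 push(56), leaving stack <56>
4. op4 pop() → 56, leaving stack <>
5. op5 pop() → empty, leaving stack <>
6. op6 push(35) (pending, included), leaving stack <35>
7. op7 push(6), leaving stack <35,6>
8. op8 pop() → 6, leaving stack <35>
9. op9 push(54), leaving stack <35,54>

op1; op3; op2; op4; op5; op6; op7; op8; op9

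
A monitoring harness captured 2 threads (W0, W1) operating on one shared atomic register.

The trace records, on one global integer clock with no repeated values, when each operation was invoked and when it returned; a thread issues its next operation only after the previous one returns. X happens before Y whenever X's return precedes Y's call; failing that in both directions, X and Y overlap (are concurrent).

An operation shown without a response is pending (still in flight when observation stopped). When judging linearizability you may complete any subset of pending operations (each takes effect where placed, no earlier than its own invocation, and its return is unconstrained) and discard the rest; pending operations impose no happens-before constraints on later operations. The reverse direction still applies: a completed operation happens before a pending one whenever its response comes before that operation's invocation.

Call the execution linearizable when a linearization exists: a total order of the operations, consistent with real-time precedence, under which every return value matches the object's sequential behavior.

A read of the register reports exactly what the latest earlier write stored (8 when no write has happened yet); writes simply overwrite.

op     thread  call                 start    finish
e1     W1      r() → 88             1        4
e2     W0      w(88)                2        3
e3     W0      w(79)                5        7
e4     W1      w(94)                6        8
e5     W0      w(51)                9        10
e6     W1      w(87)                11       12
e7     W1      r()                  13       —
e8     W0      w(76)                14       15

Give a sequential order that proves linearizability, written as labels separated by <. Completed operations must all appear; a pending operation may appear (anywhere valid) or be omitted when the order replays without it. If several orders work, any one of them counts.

1. e2 w(88), leaving value 88
2. e1 r() → 88, leaving value 88
3. e3 w(79), leaving value 79
4. e4 w(94), leaving value 94
5. e5 w(51), leaving value 51
6. e6 w(87), leaving value 87
7. e7 r() (pending, included), leaving value 87
8. e8 w(76), leaving value 76

e2 < e1 < e3 < e4 < e5 < e6 < e7 < e8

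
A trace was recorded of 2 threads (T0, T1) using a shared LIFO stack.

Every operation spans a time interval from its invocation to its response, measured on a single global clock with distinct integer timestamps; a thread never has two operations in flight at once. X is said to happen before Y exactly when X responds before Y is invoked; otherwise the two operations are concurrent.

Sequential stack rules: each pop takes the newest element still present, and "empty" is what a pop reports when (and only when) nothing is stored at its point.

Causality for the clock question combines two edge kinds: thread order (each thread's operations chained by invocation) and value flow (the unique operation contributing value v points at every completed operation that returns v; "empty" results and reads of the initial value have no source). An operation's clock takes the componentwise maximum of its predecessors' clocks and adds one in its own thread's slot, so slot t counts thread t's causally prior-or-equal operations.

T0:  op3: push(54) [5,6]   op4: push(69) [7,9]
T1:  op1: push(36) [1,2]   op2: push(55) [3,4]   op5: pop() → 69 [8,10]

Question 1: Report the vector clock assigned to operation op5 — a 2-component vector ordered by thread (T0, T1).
Answer: (2, 3)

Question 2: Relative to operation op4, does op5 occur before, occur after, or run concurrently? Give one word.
Answer: concurrent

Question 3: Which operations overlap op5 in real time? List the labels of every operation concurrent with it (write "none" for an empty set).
Answer: op4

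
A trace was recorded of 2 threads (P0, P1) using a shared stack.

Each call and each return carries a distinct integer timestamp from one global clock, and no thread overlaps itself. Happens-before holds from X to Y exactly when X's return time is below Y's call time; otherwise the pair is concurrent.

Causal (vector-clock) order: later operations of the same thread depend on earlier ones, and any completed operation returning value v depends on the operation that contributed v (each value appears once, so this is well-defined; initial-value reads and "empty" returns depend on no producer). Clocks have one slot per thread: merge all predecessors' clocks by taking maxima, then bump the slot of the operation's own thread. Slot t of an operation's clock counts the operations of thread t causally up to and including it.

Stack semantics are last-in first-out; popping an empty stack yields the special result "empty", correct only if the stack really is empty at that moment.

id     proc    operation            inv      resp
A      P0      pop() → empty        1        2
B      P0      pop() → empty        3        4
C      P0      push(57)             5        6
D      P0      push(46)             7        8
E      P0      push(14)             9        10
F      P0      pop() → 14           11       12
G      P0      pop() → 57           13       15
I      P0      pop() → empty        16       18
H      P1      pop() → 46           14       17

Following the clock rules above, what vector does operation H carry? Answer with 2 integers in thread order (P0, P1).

A (invocation 1): nothing precedes it; P0's component alone gives (1, 0)
invoked at 3, B merges VC(A)=(1, 0) and bumps P0's slot → (2, 0)
invoked at 5, C merges VC(B)=(2, 0) and bumps P0's slot → (3, 0)
invoked at 7, D merges VC(C)=(3, 0) and bumps P0's slot → (4, 0)
invoked at 14, H merges VC(D)=(4, 0) and bumps P1's slot → (4, 1)
invoked at 9, E merges VC(D)=(4, 0) and bumps P0's slot → (5, 0)
invoked at 11, F merges VC(E)=(5, 0) and bumps P0's slot → (6, 0)
invoked at 13, G merges VC(C)=(3, 0), VC(F)=(6, 0) and bumps P0's slot → (7, 0)
invoked at 16, I merges VC(G)=(7, 0) and bumps P0's slot → (8, 0)
target: VC(H) = (4, 1)

(4, 1)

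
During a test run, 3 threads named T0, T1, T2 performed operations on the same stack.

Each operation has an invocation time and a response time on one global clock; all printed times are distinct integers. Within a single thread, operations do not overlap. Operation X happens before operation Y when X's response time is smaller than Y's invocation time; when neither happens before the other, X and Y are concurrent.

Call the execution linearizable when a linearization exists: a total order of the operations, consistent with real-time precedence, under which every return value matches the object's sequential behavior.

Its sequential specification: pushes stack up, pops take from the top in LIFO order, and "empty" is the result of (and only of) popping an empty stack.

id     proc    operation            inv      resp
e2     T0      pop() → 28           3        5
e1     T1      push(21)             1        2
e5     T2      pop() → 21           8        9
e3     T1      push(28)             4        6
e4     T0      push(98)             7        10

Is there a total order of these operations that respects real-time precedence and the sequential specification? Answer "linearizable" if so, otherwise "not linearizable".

linearizable

a witness: e1, e3, e2, e5, e4
after step 1 (e1 push(21)): stack <21>
after step 2 (e3 push(28)): stack <21,28>
after step 3 (e2 pop() → 28): stack <21>
after step 4 (e5 pop() → 21): stack <>
after step 5 (e4 push(98)): stack <98>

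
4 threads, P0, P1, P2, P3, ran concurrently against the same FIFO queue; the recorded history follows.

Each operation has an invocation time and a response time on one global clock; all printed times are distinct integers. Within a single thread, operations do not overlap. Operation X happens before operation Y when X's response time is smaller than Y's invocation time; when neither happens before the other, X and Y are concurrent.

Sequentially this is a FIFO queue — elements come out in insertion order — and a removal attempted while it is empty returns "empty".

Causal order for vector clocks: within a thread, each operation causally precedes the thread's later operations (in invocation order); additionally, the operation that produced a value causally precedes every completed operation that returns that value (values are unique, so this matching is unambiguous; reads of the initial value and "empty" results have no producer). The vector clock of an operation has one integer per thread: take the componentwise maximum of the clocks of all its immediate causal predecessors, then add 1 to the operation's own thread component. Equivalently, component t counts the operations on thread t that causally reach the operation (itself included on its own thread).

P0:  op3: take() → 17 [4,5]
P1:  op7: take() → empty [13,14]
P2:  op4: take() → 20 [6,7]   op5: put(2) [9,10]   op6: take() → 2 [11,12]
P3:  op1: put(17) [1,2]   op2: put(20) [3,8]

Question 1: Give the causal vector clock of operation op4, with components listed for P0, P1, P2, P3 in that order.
op1 (invocation 1): nothing precedes it; P3's component alone gives (0, 0, 0, 1)
op7 (invocation 13): nothing precedes it; P1's component alone gives (0, 1, 0, 0)
merge at op2 (invoked 3): VC(op1)=(0, 0, 0, 1), own-thread bump on P3 → (0, 0, 0, 2)
merge at op3 (invoked 4): VC(op1)=(0, 0, 0, 1), own-thread bump on P0 → (1, 0, 0, 1)
merge at op4 (invoked 6): VC(op2)=(0, 0, 0, 2), own-thread bump on P2 → (0, 0, 1, 2)
merge at op5 (invoked 9): VC(op4)=(0, 0, 1, 2), own-thread bump on P2 → (0, 0, 2, 2)
merge at op6 (invoked 11): VC(op5)=(0, 0, 2, 2), own-thread bump on P2 → (0, 0, 3, 2)
target: VC(op4) = (0, 0, 1, 2)

(0, 0, 1, 2)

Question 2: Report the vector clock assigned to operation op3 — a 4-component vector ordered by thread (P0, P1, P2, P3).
root op op1, invoked 1: fresh clock plus P3's own tick → (0, 0, 0, 1)
root op op7, invoked 13: fresh clock plus P1's own tick → (0, 1, 0, 0)
invoked at 3, op2 merges VC(op1)=(0, 0, 0, 1) and bumps P3's slot → (0, 0, 0, 2)
invoked at 4, op3 merges VC(op1)=(0, 0, 0, 1) and bumps P0's slot → (1, 0, 0, 1)
invoked at 6, op4 merges VC(op2)=(0, 0, 0, 2) and bumps P2's slot → (0, 0, 1, 2)
invoked at 9, op5 merges VC(op4)=(0, 0, 1, 2) and bumps P2's slot → (0, 0, 2, 2)
invoked at 11, op6 merges VC(op5)=(0, 0, 2, 2) and bumps P2's slot → (0, 0, 3, 2)
target: VC(op3) = (1, 0, 0, 1)

(1, 0, 0, 1)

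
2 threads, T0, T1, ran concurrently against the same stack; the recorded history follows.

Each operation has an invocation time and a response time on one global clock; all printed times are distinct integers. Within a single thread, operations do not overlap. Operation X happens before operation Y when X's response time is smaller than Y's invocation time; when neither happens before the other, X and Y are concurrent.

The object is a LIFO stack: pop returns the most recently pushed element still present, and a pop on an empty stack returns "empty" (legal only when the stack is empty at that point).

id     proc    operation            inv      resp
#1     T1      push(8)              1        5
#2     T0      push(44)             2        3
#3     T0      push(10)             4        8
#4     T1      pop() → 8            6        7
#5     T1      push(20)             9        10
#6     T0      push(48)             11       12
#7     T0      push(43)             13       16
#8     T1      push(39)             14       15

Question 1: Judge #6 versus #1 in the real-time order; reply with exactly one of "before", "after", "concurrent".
Answer: after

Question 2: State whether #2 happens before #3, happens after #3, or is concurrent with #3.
Answer: before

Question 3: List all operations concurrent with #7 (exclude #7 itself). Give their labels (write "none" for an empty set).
Answer: #8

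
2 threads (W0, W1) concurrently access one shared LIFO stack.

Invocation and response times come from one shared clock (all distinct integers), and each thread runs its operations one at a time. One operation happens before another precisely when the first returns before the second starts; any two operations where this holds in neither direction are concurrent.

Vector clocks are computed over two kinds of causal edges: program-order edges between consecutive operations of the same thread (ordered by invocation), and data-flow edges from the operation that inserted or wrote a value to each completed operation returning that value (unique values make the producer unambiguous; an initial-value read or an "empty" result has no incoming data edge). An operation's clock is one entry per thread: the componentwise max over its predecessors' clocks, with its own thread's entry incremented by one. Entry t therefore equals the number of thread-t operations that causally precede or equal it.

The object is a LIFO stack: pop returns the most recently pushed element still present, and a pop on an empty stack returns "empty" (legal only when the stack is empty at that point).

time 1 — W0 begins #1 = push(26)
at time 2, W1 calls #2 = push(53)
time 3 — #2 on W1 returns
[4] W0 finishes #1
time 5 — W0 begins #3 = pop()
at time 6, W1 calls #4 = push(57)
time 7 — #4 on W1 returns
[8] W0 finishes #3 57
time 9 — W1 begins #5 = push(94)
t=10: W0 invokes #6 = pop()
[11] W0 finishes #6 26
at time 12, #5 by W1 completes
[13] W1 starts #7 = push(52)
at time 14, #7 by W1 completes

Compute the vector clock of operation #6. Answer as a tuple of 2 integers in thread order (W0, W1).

#2 (invocation 2): nothing precedes it; W1's component alone gives (0, 1)
#1 (invocation 1): nothing precedes it; W0's component alone gives (1, 0)
merge at #4 (invoked 6): VC(#2)=(0, 1), own-thread bump on W1 → (0, 2)
merge at #5 (invoked 9): VC(#4)=(0, 2), own-thread bump on W1 → (0, 3)
merge at #7 (invoked 13): VC(#5)=(0, 3), own-thread bump on W1 → (0, 4)
merge at #3 (invoked 5): VC(#1)=(1, 0), VC(#4)=(0, 2), own-thread bump on W0 → (2, 2)
merge at #6 (invoked 10): VC(#1)=(1, 0), VC(#3)=(2, 2), own-thread bump on W0 → (3, 2)
target: VC(#6) = (3, 2)

(3, 2)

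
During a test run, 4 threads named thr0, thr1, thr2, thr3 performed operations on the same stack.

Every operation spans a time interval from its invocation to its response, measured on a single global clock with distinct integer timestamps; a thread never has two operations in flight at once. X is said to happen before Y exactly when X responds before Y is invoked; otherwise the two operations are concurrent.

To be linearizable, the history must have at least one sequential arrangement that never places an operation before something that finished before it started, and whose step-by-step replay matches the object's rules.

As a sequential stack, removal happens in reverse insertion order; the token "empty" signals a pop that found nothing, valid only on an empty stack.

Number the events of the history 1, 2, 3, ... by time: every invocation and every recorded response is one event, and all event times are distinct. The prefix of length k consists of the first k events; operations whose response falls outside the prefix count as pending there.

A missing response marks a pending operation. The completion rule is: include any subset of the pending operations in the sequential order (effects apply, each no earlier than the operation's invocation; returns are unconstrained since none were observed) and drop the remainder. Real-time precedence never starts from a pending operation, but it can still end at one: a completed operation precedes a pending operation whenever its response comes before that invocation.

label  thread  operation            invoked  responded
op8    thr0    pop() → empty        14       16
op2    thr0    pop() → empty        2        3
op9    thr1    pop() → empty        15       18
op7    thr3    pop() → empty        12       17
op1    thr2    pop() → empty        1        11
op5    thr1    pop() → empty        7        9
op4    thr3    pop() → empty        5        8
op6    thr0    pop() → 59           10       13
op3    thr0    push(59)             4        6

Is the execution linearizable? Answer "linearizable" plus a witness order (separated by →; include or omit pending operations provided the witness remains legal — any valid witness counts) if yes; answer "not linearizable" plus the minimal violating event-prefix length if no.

not linearizable — minimal violating prefix: 11 events

cut after 10 events: linearizable; cut after 11 events (op1 responds, time 11): not linearizable
5 completed operations, 15 real-time-consistent orders — every stack replay fails
include/drop combinations of the 1 pending operation (op6) were all tried; none helps
take op1, op2, op3, op4, op5 (pending dropped): step 4 already fails, because op4 pop() → empty cannot occur there
take op1, op2, op3, op5, op4 (pending dropped): step 4 already fails, because op5 pop() → empty cannot occur there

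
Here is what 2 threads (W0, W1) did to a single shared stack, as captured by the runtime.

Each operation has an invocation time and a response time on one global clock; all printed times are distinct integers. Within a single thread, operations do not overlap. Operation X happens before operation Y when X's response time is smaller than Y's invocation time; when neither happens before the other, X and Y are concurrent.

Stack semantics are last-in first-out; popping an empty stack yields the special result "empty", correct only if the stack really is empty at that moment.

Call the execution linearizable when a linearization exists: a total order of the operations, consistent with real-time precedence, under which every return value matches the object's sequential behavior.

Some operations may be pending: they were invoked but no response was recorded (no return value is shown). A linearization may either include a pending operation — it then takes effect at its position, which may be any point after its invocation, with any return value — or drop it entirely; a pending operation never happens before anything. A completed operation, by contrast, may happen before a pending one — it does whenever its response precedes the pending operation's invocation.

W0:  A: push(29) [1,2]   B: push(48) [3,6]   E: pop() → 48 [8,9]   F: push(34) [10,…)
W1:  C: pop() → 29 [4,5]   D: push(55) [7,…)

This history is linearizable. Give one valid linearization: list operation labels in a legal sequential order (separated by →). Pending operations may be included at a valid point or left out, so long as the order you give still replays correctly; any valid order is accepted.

1. A push(29), leaving stack <29>
2. C pop() → 29, leaving stack <>
3. B push(48), leaving stack <48>
4. E pop() → 48, leaving stack <>

A → C → B → E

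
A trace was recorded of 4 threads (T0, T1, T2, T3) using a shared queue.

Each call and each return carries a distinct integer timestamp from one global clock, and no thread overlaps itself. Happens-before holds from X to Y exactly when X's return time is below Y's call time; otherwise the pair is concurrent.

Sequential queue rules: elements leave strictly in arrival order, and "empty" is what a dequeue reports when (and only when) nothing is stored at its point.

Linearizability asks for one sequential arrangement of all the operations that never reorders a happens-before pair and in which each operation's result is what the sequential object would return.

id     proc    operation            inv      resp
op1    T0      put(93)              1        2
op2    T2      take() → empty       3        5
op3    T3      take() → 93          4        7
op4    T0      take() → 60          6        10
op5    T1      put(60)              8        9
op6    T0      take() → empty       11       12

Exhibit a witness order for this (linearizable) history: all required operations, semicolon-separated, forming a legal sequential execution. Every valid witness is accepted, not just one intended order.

after step 1 (op1 put(93)): queue <93>
after step 2 (op3 take() → 93): queue <>
after step 3 (op2 take() → empty): queue <>
after step 4 (op5 put(60)): queue <60>
after step 5 (op4 take() → 60): queue <>
after step 6 (op6 take() → empty): queue <>

op1; op3; op2; op5; op4; op6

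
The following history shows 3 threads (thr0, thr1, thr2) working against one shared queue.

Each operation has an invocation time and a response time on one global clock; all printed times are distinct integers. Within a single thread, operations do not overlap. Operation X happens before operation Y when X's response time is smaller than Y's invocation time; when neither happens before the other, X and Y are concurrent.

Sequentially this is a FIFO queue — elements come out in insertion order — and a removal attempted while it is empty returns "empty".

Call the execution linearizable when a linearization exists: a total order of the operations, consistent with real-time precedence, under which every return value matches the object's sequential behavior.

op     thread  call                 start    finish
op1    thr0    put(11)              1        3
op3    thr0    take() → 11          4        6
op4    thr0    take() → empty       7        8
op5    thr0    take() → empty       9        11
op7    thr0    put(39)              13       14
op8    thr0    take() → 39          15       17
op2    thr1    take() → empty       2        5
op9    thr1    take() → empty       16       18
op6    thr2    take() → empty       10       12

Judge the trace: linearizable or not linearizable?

linearizable

a witness: op1, op3, op2, op4, op5, op6, op7, op8, op9
step 1: op1 put(11) — queue <11>
step 2: op3 take() → 11 — queue <>
step 3: op2 take() → empty — queue <>
step 4: op4 take() → empty — queue <>
step 5: op5 take() → empty — queue <>
step 6: op6 take() → empty — queue <>
step 7: op7 put(39) — queue <39>
step 8: op8 take() → 39 — queue <>
step 9: op9 take() → empty — queue <>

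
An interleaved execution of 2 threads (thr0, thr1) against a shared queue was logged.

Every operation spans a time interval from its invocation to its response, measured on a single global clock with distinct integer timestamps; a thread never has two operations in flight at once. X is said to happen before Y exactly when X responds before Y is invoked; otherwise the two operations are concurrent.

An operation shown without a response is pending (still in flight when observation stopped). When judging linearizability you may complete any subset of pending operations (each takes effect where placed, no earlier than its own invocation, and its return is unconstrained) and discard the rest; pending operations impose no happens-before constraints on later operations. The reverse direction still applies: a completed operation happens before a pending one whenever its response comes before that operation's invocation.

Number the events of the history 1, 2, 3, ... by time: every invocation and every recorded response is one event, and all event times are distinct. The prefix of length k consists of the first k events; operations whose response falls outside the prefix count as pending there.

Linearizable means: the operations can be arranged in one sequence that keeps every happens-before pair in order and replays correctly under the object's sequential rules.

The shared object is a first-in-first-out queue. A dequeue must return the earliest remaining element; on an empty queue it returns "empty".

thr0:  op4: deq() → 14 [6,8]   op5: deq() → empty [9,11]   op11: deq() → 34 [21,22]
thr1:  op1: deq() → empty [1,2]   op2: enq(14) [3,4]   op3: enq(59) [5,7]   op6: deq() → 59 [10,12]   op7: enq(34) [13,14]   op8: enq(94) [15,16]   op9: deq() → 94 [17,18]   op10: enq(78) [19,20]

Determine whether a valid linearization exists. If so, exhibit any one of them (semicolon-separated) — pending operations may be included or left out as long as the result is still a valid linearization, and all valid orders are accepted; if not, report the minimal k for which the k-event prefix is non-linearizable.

not linearizable — minimal violating prefix: 18 events

already the first 18 events (up to op9's response at time 18) admit no linearization; the first 17 still do
4 orders of the 9 completed queue ops respect real time; none is legal
one such order, op1, op2, op3, op4, op5, op6, op7, op8, op9, breaks at step 5 where op5 deq() → empty is illegal
one such order, op1, op2, op3, op4, op6, op5, op7, op8, op9, breaks at step 9 where op9 deq() → 94 is illegal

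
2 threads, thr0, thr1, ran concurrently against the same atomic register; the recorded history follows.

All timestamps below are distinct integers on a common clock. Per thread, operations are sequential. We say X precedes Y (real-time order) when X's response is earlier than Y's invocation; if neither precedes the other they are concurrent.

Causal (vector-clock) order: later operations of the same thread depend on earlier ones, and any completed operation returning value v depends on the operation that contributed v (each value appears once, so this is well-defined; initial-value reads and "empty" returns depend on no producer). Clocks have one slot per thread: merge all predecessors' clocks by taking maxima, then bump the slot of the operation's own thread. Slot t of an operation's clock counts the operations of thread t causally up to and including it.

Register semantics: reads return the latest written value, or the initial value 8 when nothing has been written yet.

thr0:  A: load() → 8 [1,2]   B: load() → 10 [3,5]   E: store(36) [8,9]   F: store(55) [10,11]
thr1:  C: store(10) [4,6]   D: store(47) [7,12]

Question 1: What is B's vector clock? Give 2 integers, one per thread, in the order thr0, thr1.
Answer: (2, 1)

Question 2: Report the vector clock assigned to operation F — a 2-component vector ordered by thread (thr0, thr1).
Answer: (4, 1)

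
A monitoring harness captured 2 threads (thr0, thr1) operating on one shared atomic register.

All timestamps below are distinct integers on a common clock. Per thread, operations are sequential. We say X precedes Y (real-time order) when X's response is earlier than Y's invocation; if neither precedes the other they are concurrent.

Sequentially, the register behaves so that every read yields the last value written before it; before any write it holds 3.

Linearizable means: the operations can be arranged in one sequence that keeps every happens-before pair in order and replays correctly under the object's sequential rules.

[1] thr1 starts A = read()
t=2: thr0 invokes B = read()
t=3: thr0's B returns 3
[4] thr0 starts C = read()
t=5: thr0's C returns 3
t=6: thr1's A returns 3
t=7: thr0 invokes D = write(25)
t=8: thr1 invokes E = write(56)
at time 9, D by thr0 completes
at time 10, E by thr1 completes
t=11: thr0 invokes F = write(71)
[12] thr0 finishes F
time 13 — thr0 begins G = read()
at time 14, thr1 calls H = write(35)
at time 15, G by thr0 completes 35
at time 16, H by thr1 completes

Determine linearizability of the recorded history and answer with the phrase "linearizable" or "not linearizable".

one valid linearization: A, B, C, D, E, F, H, G
1. A read() → 3, leaving value 3
2. B read() → 3, leaving value 3
3. C read() → 3, leaving value 3
4. D write(25), leaving value 25
5. E write(56), leaving value 56
6. F write(71), leaving value 71
7. H write(35), leaving value 35
8. G read() → 35, leaving value 35

linearizable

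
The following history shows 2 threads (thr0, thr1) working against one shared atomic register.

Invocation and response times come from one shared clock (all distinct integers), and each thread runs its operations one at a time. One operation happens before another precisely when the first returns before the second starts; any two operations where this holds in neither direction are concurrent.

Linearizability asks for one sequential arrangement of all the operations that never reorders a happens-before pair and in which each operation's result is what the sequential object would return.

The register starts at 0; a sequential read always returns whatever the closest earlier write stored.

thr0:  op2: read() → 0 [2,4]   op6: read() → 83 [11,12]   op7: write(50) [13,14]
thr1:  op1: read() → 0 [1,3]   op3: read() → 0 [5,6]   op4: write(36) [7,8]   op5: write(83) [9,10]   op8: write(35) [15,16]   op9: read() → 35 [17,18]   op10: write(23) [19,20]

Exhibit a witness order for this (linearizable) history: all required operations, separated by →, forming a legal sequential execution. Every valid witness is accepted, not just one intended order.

op1 → op2 → op3 → op4 → op5 → op6 → op7 → op8 → op9 → op10

after step 1 (op1 read() → 0): value 0
after step 2 (op2 read() → 0): value 0
after step 3 (op3 read() → 0): value 0
after step 4 (op4 write(36)): value 36
after step 5 (op5 write(83)): value 83
after step 6 (op6 read() → 83): value 83
after step 7 (op7 write(50)): value 50
after step 8 (op8 write(35)): value 35
after step 9 (op9 read() → 35): value 35
after step 10 (op10 write(23)): value 23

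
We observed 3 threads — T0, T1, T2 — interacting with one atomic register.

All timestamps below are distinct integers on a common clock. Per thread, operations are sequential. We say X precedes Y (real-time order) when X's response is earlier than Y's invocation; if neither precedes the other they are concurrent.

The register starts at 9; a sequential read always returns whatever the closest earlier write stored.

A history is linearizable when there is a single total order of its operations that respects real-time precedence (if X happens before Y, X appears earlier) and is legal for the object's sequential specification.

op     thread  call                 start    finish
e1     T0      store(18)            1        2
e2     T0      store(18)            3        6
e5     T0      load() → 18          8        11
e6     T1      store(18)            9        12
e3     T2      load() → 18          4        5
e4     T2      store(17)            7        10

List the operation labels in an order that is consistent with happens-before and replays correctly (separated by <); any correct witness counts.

e1 < e2 < e3 < e4 < e6 < e5

1. e1 store(18), leaving value 18
2. e2 store(18), leaving value 18
3. e3 load() → 18, leaving value 18
4. e4 store(17), leaving value 17
5. e6 store(18), leaving value 18
6. e5 load() → 18, leaving value 18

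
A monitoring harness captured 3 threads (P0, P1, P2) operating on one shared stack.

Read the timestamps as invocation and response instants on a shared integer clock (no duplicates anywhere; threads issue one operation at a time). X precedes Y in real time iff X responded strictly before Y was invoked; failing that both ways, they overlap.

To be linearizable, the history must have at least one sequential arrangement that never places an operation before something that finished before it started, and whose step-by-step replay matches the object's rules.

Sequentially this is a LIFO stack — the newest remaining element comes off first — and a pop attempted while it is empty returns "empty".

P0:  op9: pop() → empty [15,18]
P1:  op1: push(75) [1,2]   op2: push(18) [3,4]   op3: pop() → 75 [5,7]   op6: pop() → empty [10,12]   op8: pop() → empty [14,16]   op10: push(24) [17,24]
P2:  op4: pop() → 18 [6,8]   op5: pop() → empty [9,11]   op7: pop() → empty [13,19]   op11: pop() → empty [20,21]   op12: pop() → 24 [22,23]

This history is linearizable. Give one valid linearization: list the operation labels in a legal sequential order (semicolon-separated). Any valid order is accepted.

after step 1 (op1 push(75)): stack <75>
after step 2 (op2 push(18)): stack <75,18>
after step 3 (op4 pop() → 18): stack <75>
after step 4 (op3 pop() → 75): stack <>
after step 5 (op5 pop() → empty): stack <>
after step 6 (op6 pop() → empty): stack <>
after step 7 (op7 pop() → empty): stack <>
after step 8 (op8 pop() → empty): stack <>
after step 9 (op9 pop() → empty): stack <>
after step 10 (op11 pop() → empty): stack <>
after step 11 (op10 push(24)): stack <24>
after step 12 (op12 pop() → 24): stack <>

op1; op2; op4; op3; op5; op6; op7; op8; op9; op11; op10; op12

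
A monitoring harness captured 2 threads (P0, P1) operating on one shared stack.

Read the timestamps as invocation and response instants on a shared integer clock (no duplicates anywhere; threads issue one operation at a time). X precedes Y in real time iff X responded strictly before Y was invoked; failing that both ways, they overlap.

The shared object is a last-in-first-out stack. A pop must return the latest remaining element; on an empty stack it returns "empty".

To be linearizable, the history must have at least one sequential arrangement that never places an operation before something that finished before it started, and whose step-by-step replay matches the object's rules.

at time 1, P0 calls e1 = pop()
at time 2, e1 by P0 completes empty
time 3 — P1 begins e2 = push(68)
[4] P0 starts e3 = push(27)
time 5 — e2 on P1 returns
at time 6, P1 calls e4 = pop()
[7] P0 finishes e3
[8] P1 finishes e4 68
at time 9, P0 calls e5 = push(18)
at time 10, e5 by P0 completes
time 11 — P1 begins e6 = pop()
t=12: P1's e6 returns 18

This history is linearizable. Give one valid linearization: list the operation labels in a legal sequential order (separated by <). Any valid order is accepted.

after step 1 (e1 pop() → empty): stack <>
after step 2 (e2 push(68)): stack <68>
after step 3 (e4 pop() → 68): stack <>
after step 4 (e3 push(27)): stack <27>
after step 5 (e5 push(18)): stack <27,18>
after step 6 (e6 pop() → 18): stack <27>

e1 < e2 < e4 < e3 < e5 < e6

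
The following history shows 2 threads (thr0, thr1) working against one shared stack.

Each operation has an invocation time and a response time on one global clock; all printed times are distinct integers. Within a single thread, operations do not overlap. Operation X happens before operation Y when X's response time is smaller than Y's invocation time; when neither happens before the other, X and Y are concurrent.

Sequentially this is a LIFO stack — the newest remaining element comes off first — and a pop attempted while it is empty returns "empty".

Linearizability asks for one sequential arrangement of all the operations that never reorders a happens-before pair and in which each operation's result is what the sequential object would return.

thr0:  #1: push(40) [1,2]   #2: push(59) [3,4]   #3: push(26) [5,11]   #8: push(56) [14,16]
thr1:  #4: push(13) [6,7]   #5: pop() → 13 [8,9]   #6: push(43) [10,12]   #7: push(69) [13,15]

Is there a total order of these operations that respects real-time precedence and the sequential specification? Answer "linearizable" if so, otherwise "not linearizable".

linearizable

one valid linearization: #1, #2, #3, #4, #5, #6, #7, #8
step 1: #1 push(40) — stack <40>
step 2: #2 push(59) — stack <40,59>
step 3: #3 push(26) — stack <40,59,26>
step 4: #4 push(13) — stack <40,59,26,13>
step 5: #5 pop() → 13 — stack <40,59,26>
step 6: #6 push(43) — stack <40,59,26,43>
step 7: #7 push(69) — stack <40,59,26,43,69>
step 8: #8 push(56) — stack <40,59,26,43,69,56>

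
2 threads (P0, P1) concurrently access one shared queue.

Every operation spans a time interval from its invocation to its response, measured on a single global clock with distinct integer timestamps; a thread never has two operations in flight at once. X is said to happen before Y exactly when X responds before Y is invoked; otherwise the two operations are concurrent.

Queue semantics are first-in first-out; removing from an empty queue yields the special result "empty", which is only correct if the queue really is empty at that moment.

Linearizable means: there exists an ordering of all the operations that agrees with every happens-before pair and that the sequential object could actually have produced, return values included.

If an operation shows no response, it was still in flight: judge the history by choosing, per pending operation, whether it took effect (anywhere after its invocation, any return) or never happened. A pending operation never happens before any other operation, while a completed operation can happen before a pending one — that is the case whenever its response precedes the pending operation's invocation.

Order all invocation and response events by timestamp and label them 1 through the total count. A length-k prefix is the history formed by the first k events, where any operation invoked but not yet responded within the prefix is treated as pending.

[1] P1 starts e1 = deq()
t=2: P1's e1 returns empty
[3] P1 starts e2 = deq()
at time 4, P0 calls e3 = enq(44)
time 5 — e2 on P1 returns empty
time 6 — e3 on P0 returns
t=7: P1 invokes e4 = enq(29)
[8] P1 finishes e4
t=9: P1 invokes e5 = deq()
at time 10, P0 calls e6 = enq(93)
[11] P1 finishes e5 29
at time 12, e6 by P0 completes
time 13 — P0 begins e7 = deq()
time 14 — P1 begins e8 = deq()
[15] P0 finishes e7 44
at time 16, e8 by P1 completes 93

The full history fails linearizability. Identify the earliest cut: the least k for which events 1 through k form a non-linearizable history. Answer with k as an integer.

events 1..10 are still linearizable — one witness is e1, e2, e3, e4:
step 1: e1 deq() → empty — queue <>
step 2: e2 deq() → empty — queue <>
step 3: e3 enq(44) — queue <44>
step 4: e4 enq(29) — queue <44,29>
with event 11 included (e5 responding at time 11), all real-time-consistent orders fail
include/drop combinations of the 1 pending operation (e6) were all tried; none helps
for example e1, e2, e3, e4, e5 (pending dropped) fails at step 5: e5 deq() → 29 is not legal there
for example e1, e3, e2, e4, e5 (pending dropped) fails at step 3: e2 deq() → empty is not legal there

11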